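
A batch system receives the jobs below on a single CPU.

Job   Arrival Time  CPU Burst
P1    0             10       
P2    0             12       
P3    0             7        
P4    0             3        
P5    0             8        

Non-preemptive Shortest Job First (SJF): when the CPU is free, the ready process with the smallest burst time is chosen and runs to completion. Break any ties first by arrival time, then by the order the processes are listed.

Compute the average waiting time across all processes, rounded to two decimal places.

11.80

Gantt: | P4 0-3 | P3 3-10 | P5 10-18 | P1 18-28 | P2 28-40 |
Completion: P1=28  P2=40  P3=10  P4=3  P5=18
Waiting times: P1=18, P2=28, P3=3, P4=0, P5=10
Average waiting = (18+28+3+0+10) / 5 = 59/5 = 11.80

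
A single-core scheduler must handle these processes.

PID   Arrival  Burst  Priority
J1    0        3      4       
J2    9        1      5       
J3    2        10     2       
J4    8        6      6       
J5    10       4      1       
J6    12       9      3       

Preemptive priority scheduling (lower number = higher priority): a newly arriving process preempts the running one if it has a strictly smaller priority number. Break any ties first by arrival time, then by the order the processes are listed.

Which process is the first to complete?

Gantt: | J1 0-2 | J3 2-10 | J5 10-14 | J3 14-16 | J6 16-25 | J1 25-26 | J2 26-27 | J4 27-33 |
Completion: J1=26  J2=27  J3=16  J4=33  J5=14  J6=25
Turnaround (C−A): J1=26  J2=18  J3=14  J4=25  J5=4  J6=13
Finish order: J5 → J3 → J6 → J1 → J2 → J4

J5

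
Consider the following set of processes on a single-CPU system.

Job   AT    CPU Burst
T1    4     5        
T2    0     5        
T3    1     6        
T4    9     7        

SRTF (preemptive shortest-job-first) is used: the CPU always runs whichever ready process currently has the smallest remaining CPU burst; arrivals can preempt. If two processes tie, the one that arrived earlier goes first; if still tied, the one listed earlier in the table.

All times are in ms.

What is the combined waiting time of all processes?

Schedule: | T2 0-5 | T1 5-10 | T3 10-16 | T4 16-23 |
Completion: T1=10  T2=5  T3=16  T4=23
Waiting = turnaround − burst: T1=1, T2=0, T3=9, T4=7
Total waiting = 1 + 0 + 9 + 7 = 17

17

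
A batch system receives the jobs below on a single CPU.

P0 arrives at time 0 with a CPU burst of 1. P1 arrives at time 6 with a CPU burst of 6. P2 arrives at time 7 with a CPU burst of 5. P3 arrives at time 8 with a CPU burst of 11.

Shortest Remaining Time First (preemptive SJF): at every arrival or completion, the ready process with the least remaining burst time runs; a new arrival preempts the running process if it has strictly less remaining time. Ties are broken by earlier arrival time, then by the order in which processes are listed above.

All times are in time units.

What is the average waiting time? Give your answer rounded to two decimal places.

3.50

Gantt: | P0 0-1 | idle 1-6 | P1 6-12 | P2 12-17 | P3 17-28 |
Completion: P0=1  P1=12  P2=17  P3=28
Turnaround (C−A): P0=1  P1=6  P2=10  P3=20
Waiting times: P0=0, P1=0, P2=5, P3=9
Average waiting = (0+0+5+9) / 4 = 14/4 = 3.50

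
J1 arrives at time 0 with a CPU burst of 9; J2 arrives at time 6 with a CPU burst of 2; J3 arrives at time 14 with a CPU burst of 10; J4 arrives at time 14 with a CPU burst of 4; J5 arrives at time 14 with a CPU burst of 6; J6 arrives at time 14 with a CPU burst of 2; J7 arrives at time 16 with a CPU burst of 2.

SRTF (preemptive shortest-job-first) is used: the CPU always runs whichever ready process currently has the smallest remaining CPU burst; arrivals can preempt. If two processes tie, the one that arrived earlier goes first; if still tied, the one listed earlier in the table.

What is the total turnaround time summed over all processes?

63

Schedule: | J1 0-6 | J2 6-8 | J1 8-11 | idle 11-14 | J6 14-16 | J7 16-18 | J4 18-22 | J5 22-28 | J3 28-38 |
Completion: J1=11  J2=8  J3=38  J4=22  J5=28  J6=16  J7=18
Turnaround (C−A): J1=11  J2=2  J3=24  J4=8  J5=14  J6=2  J7=2
Turnaround = completion − arrival: J1=11, J2=2, J3=24, J4=8, J5=14, J6=2, J7=2
Total turnaround = 11 + 2 + 24 + 8 + 14 + 2 + 2 = 63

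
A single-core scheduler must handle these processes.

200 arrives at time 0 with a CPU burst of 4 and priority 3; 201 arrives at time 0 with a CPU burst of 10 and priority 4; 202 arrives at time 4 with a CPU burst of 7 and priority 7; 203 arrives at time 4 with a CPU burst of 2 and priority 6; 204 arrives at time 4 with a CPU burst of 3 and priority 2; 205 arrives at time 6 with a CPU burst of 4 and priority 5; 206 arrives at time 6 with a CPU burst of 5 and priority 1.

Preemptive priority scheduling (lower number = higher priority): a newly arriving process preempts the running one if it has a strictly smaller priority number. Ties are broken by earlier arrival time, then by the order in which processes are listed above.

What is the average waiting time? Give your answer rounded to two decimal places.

Gantt: | 200 0-4 | 204 4-6 | 206 6-11 | 204 11-12 | 201 12-22 | 205 22-26 | 203 26-28 | 202 28-35 |
Completion: 200=4  201=22  202=35  203=28  204=12  205=26  206=11
Waiting times: 200=0, 201=12, 202=24, 203=22, 204=5, 205=16, 206=0
Average waiting = (0+12+24+22+5+16+0) / 7 = 79/7 = 11.29

11.29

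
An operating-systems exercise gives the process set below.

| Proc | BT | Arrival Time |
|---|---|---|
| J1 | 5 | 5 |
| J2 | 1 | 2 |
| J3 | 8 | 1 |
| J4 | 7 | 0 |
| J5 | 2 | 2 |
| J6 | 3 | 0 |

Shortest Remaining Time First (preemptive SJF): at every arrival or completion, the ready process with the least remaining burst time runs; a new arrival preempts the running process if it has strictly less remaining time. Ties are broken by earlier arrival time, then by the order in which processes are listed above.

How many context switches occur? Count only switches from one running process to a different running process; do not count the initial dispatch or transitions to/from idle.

5

Gantt: | J6 0-3 | J2 3-4 | J5 4-6 | J1 6-11 | J4 11-18 | J3 18-26 |
Completion: J1=11  J2=4  J3=26  J4=18  J5=6  J6=3
Turnaround (C−A): J1=6  J2=2  J3=25  J4=18  J5=4  J6=3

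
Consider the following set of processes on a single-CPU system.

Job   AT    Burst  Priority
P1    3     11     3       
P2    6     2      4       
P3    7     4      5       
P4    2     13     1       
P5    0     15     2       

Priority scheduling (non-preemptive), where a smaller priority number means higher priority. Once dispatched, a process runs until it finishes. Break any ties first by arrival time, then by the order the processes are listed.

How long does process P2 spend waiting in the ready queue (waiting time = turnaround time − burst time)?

Timeline: | P5 0-15 | P4 15-28 | P1 28-39 | P2 39-41 | P3 41-45 |
Completion: P1=39  P2=41  P3=45  P4=28  P5=15
Turnaround (C−A): P1=36  P2=35  P3=38  P4=26  P5=15
Waiting(P2) = turnaround − burst = 35 − 2 = 33

33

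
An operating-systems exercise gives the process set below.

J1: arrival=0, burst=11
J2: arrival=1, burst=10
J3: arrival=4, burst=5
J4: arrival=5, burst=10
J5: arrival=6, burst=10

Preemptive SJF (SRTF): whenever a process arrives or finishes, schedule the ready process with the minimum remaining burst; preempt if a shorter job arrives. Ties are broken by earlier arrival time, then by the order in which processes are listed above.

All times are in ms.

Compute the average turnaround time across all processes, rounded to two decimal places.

23.40

Schedule: | J1 0-4 | J3 4-9 | J1 9-16 | J2 16-26 | J4 26-36 | J5 36-46 |
Completion: J1=16  J2=26  J3=9  J4=36  J5=46
Turnaround (C−A): J1=16  J2=25  J3=5  J4=31  J5=40
Turnaround times: J1=16, J2=25, J3=5, J4=31, J5=40
Average turnaround = (16+25+5+31+40) / 5 = 117/5 = 23.40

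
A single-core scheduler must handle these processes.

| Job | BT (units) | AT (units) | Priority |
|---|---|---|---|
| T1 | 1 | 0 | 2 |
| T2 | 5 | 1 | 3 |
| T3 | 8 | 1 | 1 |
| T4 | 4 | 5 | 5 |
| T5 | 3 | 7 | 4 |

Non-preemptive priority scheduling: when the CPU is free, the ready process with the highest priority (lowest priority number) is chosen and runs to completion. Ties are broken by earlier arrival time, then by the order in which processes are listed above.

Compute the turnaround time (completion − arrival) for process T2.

13

Gantt: | T1 0-1 | T3 1-9 | T2 9-14 | T5 14-17 | T4 17-21 |
Completion: T1=1  T2=14  T3=9  T4=21  T5=17
Turnaround (C−A): T1=1  T2=13  T3=8  T4=16  T5=10
Turnaround(T2) = completion − arrival = 14 − 1 = 13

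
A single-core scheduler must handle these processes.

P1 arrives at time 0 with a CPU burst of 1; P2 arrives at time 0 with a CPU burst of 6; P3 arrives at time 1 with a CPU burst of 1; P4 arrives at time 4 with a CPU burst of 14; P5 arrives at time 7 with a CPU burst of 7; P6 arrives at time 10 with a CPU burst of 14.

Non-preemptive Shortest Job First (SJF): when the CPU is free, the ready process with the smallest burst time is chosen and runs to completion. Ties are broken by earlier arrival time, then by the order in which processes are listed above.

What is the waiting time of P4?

Schedule: | P1 0-1 | P3 1-2 | P2 2-8 | P5 8-15 | P4 15-29 | P6 29-43 |
Completion: P1=1  P2=8  P3=2  P4=29  P5=15  P6=43
Waiting(P4) = turnaround − burst = 25 − 14 = 11

11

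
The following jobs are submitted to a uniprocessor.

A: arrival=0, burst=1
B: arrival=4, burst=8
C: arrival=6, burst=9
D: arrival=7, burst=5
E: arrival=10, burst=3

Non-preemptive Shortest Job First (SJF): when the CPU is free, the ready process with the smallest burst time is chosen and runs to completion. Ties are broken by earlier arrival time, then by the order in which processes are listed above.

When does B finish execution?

Timeline: | A 0-1 | idle 1-4 | B 4-12 | E 12-15 | D 15-20 | C 20-29 |
Completion: A=1  B=12  C=29  D=20  E=15
Turnaround (C−A): A=1  B=8  C=23  D=13  E=5

12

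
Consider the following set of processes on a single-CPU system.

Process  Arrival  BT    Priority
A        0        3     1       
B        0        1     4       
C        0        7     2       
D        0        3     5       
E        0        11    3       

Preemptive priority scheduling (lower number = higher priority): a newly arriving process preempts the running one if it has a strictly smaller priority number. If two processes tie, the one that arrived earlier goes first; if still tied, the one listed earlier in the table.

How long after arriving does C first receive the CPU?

3

Schedule: | A 0-3 | C 3-10 | E 10-21 | B 21-22 | D 22-25 |
Completion: A=3  B=22  C=10  D=25  E=21
Response(C) = first start − arrival = 3 − 0 = 3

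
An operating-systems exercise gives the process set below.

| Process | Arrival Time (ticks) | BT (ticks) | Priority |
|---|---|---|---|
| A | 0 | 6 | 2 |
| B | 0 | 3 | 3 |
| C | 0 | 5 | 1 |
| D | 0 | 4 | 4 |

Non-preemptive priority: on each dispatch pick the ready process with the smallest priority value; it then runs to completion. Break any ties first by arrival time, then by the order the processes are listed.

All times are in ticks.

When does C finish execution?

Timeline: | C 0-5 | A 5-11 | B 11-14 | D 14-18 |
Completion: A=11  B=14  C=5  D=18
Turnaround (C−A): A=11  B=14  C=5  D=18

5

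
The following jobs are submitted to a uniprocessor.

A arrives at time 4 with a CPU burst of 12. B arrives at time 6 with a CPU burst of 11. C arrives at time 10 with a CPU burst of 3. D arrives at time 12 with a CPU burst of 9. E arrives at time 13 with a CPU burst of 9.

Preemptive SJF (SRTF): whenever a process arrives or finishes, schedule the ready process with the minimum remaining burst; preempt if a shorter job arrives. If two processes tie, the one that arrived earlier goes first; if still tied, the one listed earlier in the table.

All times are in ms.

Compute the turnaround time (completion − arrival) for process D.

Gantt: | idle 0-4 | A 4-10 | C 10-13 | A 13-19 | D 19-28 | E 28-37 | B 37-48 |
Completion: A=19  B=48  C=13  D=28  E=37
Turnaround (C−A): A=15  B=42  C=3  D=16  E=24
Turnaround(D) = completion − arrival = 28 − 12 = 16

16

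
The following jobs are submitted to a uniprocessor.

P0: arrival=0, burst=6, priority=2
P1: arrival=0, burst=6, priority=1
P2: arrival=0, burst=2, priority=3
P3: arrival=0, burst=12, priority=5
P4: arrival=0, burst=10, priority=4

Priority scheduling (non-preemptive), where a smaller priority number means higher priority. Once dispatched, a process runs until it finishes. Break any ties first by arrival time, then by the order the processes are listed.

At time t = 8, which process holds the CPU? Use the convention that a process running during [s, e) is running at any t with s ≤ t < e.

Timeline: | P1 0-6 | P0 6-12 | P2 12-14 | P4 14-24 | P3 24-36 |
Completion: P0=12  P1=6  P2=14  P3=36  P4=24

P0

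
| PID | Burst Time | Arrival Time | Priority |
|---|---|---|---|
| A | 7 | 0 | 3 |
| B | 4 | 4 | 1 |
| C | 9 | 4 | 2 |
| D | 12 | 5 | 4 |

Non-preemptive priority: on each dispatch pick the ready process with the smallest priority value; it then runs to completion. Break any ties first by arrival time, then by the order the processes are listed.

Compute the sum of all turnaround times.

Schedule: | A 0-7 | B 7-11 | C 11-20 | D 20-32 |
Completion: A=7  B=11  C=20  D=32
Turnaround (C−A): A=7  B=7  C=16  D=27
Turnaround = completion − arrival: A=7, B=7, C=16, D=27
Total turnaround = 7 + 7 + 16 + 27 = 57

57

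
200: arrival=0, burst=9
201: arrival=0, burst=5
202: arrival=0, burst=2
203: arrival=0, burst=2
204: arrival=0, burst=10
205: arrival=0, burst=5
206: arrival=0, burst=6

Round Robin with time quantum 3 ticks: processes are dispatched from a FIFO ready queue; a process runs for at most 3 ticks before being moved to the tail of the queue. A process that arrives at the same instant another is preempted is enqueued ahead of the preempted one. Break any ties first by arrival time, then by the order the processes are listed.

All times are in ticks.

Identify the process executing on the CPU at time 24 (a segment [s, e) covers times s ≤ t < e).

204

Gantt: | 200 0-3 | 201 3-6 | 202 6-8 | 203 8-10 | 204 10-13 | 205 13-16 | 206 16-19 | 200 19-22 | 201 22-24 | 204 24-27 | 205 27-29 | 206 29-32 | 200 32-35 | 204 35-39 |
Completion: 200=35  201=24  202=8  203=10  204=39  205=29  206=32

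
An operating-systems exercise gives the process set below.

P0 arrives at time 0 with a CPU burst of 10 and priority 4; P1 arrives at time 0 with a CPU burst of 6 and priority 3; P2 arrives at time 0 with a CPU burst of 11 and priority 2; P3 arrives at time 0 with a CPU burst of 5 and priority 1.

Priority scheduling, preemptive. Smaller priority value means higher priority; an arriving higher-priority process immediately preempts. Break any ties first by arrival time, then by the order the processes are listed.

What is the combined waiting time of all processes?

Gantt: | P3 0-5 | P2 5-16 | P1 16-22 | P0 22-32 |
Completion: P0=32  P1=22  P2=16  P3=5
Turnaround (C−A): P0=32  P1=22  P2=16  P3=5
Waiting = turnaround − burst: P0=22, P1=16, P2=5, P3=0
Total waiting = 22 + 16 + 5 + 0 = 43

43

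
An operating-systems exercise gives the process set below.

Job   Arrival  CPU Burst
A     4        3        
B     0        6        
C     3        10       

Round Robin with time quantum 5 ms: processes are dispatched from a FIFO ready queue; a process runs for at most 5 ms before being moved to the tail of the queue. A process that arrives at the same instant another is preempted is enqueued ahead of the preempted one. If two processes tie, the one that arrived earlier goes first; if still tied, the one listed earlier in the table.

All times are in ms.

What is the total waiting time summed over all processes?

Timeline: | B 0-5 | C 5-10 | A 10-13 | B 13-14 | C 14-19 |
Completion: A=13  B=14  C=19
Waiting = turnaround − burst: A=6, B=8, C=6
Total waiting = 6 + 8 + 6 = 20

20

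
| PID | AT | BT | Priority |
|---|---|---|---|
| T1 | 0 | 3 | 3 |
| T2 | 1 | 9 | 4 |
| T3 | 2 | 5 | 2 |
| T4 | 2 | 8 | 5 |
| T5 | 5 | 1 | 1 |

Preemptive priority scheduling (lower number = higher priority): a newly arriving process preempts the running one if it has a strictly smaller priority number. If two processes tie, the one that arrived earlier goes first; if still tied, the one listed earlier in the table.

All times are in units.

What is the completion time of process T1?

9

Schedule: | T1 0-2 | T3 2-5 | T5 5-6 | T3 6-8 | T1 8-9 | T2 9-18 | T4 18-26 |
Completion: T1=9  T2=18  T3=8  T4=26  T5=6
Turnaround (C−A): T1=9  T2=17  T3=6  T4=24  T5=1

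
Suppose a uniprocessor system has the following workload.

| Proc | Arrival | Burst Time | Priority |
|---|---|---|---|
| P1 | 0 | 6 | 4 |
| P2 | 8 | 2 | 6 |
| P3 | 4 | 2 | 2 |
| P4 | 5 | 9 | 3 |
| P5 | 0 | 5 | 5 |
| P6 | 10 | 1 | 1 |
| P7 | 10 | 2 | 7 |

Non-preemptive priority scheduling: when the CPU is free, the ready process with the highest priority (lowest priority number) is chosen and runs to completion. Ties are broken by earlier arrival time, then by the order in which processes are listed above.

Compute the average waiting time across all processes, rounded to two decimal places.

8.57

Gantt: | P1 0-6 | P3 6-8 | P4 8-17 | P6 17-18 | P5 18-23 | P2 23-25 | P7 25-27 |
Completion: P1=6  P2=25  P3=8  P4=17  P5=23  P6=18  P7=27
Turnaround (C−A): P1=6  P2=17  P3=4  P4=12  P5=23  P6=8  P7=17
Waiting times: P1=0, P2=15, P3=2, P4=3, P5=18, P6=7, P7=15
Average waiting = (0+15+2+3+18+7+15) / 7 = 60/7 = 8.57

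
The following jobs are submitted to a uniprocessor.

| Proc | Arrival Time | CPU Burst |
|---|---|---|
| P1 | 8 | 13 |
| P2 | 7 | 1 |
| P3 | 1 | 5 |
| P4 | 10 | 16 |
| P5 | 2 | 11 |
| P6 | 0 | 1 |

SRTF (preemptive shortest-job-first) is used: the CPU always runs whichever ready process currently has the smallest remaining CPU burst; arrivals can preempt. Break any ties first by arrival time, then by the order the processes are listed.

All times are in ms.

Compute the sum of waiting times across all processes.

Gantt: | P6 0-1 | P3 1-6 | P5 6-7 | P2 7-8 | P5 8-18 | P1 18-31 | P4 31-47 |
Completion: P1=31  P2=8  P3=6  P4=47  P5=18  P6=1
Turnaround (C−A): P1=23  P2=1  P3=5  P4=37  P5=16  P6=1
Waiting = turnaround − burst: P1=10, P2=0, P3=0, P4=21, P5=5, P6=0
Total waiting = 10 + 0 + 0 + 21 + 5 + 0 = 36

36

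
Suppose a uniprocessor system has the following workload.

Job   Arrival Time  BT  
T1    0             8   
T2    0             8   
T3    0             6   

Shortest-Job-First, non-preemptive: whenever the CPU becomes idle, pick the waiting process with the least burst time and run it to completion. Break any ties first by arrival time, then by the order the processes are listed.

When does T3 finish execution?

6

Schedule: | T3 0-6 | T1 6-14 | T2 14-22 |
Completion: T1=14  T2=22  T3=6
Turnaround (C−A): T1=14  T2=22  T3=6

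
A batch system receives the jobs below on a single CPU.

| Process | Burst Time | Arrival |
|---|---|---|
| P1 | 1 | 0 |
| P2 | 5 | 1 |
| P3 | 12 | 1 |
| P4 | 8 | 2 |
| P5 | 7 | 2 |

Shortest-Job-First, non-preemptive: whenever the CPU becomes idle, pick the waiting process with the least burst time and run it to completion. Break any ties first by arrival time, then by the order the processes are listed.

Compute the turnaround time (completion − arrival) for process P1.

1

Timeline: | P1 0-1 | P2 1-6 | P5 6-13 | P4 13-21 | P3 21-33 |
Completion: P1=1  P2=6  P3=33  P4=21  P5=13
Turnaround (C−A): P1=1  P2=5  P3=32  P4=19  P5=11
Turnaround(P1) = completion − arrival = 1 − 0 = 1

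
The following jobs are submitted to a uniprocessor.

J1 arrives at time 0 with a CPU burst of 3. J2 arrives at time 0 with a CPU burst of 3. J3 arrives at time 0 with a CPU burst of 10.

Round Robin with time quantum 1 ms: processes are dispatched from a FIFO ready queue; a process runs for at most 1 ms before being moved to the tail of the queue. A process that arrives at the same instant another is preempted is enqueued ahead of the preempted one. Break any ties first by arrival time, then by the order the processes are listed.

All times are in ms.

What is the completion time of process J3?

Gantt: | J1 0-1 | J2 1-2 | J3 2-3 | J1 3-4 | J2 4-5 | J3 5-6 | J1 6-7 | J2 7-8 | J3 8-16 |
Completion: J1=7  J2=8  J3=16

16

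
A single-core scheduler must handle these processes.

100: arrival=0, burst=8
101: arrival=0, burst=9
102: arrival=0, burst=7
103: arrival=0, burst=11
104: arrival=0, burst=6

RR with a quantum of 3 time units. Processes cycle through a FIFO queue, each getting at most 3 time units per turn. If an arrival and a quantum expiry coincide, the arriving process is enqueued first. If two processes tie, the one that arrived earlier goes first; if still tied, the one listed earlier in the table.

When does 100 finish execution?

32

Gantt: | 100 0-3 | 101 3-6 | 102 6-9 | 103 9-12 | 104 12-15 | 100 15-18 | 101 18-21 | 102 21-24 | 103 24-27 | 104 27-30 | 100 30-32 | 101 32-35 | 102 35-36 | 103 36-41 |
Completion: 100=32  101=35  102=36  103=41  104=30
Turnaround (C−A): 100=32  101=35  102=36  103=41  104=30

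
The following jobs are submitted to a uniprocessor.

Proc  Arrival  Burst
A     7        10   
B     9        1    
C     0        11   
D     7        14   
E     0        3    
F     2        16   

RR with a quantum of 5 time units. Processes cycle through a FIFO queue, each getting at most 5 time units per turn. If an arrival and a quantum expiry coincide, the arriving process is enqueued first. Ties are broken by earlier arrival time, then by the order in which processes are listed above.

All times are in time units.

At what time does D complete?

54

Timeline: | C 0-5 | E 5-8 | F 8-13 | C 13-18 | A 18-23 | D 23-28 | B 28-29 | F 29-34 | C 34-35 | A 35-40 | D 40-45 | F 45-50 | D 50-54 | F 54-55 |
Completion: A=40  B=29  C=35  D=54  E=8  F=55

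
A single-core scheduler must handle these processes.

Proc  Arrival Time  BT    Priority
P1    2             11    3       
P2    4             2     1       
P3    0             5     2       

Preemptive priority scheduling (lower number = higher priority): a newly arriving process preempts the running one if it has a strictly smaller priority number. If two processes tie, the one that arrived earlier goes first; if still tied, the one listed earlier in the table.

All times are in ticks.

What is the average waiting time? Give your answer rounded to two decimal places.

2.33

Timeline: | P3 0-4 | P2 4-6 | P3 6-7 | P1 7-18 |
Completion: P1=18  P2=6  P3=7
Turnaround (C−A): P1=16  P2=2  P3=7
Waiting times: P1=5, P2=0, P3=2
Average waiting = (5+0+2) / 3 = 7/3 = 2.33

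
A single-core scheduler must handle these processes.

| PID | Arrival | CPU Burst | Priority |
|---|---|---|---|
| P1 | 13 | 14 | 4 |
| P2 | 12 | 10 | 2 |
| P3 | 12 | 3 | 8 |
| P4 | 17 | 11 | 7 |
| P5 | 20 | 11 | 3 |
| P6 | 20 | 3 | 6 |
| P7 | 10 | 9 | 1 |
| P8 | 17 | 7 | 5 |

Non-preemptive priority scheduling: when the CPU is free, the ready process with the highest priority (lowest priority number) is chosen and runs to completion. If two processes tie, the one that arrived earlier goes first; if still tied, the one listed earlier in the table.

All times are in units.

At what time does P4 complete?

Schedule: | idle 0-10 | P7 10-19 | P2 19-29 | P5 29-40 | P1 40-54 | P8 54-61 | P6 61-64 | P4 64-75 | P3 75-78 |
Completion: P1=54  P2=29  P3=78  P4=75  P5=40  P6=64  P7=19  P8=61

75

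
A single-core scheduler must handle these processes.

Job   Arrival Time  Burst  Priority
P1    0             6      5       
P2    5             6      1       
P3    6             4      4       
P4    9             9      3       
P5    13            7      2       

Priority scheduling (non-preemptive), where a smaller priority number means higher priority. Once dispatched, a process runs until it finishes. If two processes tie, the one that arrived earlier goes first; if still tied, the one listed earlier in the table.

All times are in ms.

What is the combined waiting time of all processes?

Gantt: | P1 0-6 | P2 6-12 | P4 12-21 | P5 21-28 | P3 28-32 |
Completion: P1=6  P2=12  P3=32  P4=21  P5=28
Turnaround (C−A): P1=6  P2=7  P3=26  P4=12  P5=15
Waiting = turnaround − burst: P1=0, P2=1, P3=22, P4=3, P5=8
Total waiting = 0 + 1 + 22 + 3 + 8 = 34

34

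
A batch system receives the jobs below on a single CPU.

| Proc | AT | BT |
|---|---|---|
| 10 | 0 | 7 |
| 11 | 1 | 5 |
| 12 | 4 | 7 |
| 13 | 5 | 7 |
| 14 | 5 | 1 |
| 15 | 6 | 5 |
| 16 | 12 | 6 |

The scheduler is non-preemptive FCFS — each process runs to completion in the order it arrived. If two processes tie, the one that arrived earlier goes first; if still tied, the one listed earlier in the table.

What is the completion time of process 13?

Timeline: | 10 0-7 | 11 7-12 | 12 12-19 | 13 19-26 | 14 26-27 | 15 27-32 | 16 32-38 |
Completion: 10=7  11=12  12=19  13=26  14=27  15=32  16=38

26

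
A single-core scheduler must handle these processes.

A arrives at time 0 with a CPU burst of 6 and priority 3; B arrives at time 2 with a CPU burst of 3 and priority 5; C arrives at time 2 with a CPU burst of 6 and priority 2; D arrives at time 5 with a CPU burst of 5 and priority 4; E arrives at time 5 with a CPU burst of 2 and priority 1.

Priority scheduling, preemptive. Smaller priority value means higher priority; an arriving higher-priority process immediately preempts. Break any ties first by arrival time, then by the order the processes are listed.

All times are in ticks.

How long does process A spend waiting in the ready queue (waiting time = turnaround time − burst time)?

Gantt: | A 0-2 | C 2-5 | E 5-7 | C 7-10 | A 10-14 | D 14-19 | B 19-22 |
Completion: A=14  B=22  C=10  D=19  E=7
Waiting(A) = turnaround − burst = 14 − 6 = 8

8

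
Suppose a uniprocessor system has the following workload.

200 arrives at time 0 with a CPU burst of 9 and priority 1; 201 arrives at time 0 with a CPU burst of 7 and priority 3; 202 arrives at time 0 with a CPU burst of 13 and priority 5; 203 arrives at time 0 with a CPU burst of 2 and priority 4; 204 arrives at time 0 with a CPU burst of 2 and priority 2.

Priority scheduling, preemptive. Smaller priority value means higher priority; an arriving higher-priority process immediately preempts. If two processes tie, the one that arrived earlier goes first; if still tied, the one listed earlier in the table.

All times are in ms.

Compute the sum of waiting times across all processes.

58

Schedule: | 200 0-9 | 204 9-11 | 201 11-18 | 203 18-20 | 202 20-33 |
Completion: 200=9  201=18  202=33  203=20  204=11
Waiting = turnaround − burst: 200=0, 201=11, 202=20, 203=18, 204=9
Total waiting = 0 + 11 + 20 + 18 + 9 = 58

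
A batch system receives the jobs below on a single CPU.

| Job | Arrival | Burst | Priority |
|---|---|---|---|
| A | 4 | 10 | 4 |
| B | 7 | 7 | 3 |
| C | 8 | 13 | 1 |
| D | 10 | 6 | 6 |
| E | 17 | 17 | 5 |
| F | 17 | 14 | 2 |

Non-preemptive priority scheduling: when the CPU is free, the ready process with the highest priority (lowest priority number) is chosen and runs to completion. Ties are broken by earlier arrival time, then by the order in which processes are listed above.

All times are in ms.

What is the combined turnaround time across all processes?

203

Schedule: | idle 0-4 | A 4-14 | C 14-27 | F 27-41 | B 41-48 | E 48-65 | D 65-71 |
Completion: A=14  B=48  C=27  D=71  E=65  F=41
Turnaround = completion − arrival: A=10, B=41, C=19, D=61, E=48, F=24
Total turnaround = 10 + 41 + 19 + 61 + 48 + 24 = 203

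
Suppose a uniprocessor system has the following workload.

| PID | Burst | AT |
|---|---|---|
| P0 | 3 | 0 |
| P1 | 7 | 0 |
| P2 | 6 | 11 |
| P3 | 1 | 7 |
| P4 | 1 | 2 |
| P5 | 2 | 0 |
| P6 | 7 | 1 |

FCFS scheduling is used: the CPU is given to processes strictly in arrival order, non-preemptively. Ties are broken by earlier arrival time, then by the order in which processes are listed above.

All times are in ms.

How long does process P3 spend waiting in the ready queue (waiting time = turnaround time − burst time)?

13

Schedule: | P0 0-3 | P1 3-10 | P5 10-12 | P6 12-19 | P4 19-20 | P3 20-21 | P2 21-27 |
Completion: P0=3  P1=10  P2=27  P3=21  P4=20  P5=12  P6=19
Waiting(P3) = turnaround − burst = 14 − 1 = 13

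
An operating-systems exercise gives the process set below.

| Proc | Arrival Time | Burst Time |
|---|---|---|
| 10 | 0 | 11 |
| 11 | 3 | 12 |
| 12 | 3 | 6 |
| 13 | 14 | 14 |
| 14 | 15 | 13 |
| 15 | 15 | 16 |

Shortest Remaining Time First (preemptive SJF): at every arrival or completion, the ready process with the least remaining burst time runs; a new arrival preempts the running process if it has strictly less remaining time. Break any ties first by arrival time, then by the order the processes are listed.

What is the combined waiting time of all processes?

103

Schedule: | 10 0-3 | 12 3-9 | 10 9-17 | 11 17-29 | 14 29-42 | 13 42-56 | 15 56-72 |
Completion: 10=17  11=29  12=9  13=56  14=42  15=72
Turnaround (C−A): 10=17  11=26  12=6  13=42  14=27  15=57
Waiting = turnaround − burst: 10=6, 11=14, 12=0, 13=28, 14=14, 15=41
Total waiting = 6 + 14 + 0 + 28 + 14 + 41 = 103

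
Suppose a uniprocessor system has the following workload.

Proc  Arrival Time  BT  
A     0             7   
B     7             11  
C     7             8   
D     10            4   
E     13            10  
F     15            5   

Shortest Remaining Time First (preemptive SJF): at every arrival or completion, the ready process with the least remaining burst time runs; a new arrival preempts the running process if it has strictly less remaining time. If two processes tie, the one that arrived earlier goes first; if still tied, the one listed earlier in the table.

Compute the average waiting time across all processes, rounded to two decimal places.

7.67

Gantt: | A 0-7 | C 7-10 | D 10-14 | C 14-19 | F 19-24 | E 24-34 | B 34-45 |
Completion: A=7  B=45  C=19  D=14  E=34  F=24
Turnaround (C−A): A=7  B=38  C=12  D=4  E=21  F=9
Waiting times: A=0, B=27, C=4, D=0, E=11, F=4
Average waiting = (0+27+4+0+11+4) / 6 = 46/6 = 7.67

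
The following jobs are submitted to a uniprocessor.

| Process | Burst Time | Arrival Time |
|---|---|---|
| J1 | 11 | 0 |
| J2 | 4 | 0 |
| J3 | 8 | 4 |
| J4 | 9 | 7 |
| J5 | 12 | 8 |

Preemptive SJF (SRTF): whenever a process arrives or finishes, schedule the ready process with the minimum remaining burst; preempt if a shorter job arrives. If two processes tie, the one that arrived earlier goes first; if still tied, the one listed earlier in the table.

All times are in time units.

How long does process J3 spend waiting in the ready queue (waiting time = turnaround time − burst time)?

Timeline: | J2 0-4 | J3 4-12 | J4 12-21 | J1 21-32 | J5 32-44 |
Completion: J1=32  J2=4  J3=12  J4=21  J5=44
Waiting(J3) = turnaround − burst = 8 − 8 = 0

0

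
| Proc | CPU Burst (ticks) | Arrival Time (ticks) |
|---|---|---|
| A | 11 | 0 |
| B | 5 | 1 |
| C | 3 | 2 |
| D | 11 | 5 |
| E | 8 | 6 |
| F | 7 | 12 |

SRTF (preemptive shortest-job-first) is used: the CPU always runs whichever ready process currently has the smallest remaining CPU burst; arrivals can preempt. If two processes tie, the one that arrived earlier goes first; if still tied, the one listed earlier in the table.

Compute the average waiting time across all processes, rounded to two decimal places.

10.50

Gantt: | A 0-1 | B 1-2 | C 2-5 | B 5-9 | E 9-17 | F 17-24 | A 24-34 | D 34-45 |
Completion: A=34  B=9  C=5  D=45  E=17  F=24
Turnaround (C−A): A=34  B=8  C=3  D=40  E=11  F=12
Waiting times: A=23, B=3, C=0, D=29, E=3, F=5
Average waiting = (23+3+0+29+3+5) / 6 = 63/6 = 10.50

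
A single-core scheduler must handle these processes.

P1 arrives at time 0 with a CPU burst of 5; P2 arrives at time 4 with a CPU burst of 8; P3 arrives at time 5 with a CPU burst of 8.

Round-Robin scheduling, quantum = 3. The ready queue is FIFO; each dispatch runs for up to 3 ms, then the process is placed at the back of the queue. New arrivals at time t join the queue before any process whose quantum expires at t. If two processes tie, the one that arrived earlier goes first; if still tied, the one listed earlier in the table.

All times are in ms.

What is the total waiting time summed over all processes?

Gantt: | P1 0-5 | P2 5-8 | P3 8-11 | P2 11-14 | P3 14-17 | P2 17-19 | P3 19-21 |
Completion: P1=5  P2=19  P3=21
Turnaround (C−A): P1=5  P2=15  P3=16
Waiting = turnaround − burst: P1=0, P2=7, P3=8
Total waiting = 0 + 7 + 8 = 15

15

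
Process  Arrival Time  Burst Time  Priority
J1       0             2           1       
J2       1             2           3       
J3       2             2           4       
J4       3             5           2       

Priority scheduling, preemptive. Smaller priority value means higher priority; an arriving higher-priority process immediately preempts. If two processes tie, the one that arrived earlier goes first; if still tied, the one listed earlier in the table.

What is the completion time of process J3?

11

Timeline: | J1 0-2 | J2 2-3 | J4 3-8 | J2 8-9 | J3 9-11 |
Completion: J1=2  J2=9  J3=11  J4=8
Turnaround (C−A): J1=2  J2=8  J3=9  J4=5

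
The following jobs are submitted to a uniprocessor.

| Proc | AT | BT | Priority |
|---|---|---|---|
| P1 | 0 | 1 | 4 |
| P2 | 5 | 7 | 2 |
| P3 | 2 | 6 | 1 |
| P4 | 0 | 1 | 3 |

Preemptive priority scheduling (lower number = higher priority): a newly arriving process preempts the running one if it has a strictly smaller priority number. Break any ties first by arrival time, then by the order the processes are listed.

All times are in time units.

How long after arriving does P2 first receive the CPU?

Gantt: | P4 0-1 | P1 1-2 | P3 2-8 | P2 8-15 |
Completion: P1=2  P2=15  P3=8  P4=1
Turnaround (C−A): P1=2  P2=10  P3=6  P4=1
Response(P2) = first start − arrival = 8 − 5 = 3

3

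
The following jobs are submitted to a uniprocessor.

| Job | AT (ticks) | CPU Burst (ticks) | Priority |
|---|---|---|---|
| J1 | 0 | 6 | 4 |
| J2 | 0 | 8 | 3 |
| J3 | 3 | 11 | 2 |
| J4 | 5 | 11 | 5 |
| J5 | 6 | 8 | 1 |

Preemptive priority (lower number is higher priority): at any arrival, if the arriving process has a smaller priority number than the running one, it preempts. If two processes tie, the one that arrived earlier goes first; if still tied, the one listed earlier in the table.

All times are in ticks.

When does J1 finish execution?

33

Timeline: | J2 0-3 | J3 3-6 | J5 6-14 | J3 14-22 | J2 22-27 | J1 27-33 | J4 33-44 |
Completion: J1=33  J2=27  J3=22  J4=44  J5=14
Turnaround (C−A): J1=33  J2=27  J3=19  J4=39  J5=8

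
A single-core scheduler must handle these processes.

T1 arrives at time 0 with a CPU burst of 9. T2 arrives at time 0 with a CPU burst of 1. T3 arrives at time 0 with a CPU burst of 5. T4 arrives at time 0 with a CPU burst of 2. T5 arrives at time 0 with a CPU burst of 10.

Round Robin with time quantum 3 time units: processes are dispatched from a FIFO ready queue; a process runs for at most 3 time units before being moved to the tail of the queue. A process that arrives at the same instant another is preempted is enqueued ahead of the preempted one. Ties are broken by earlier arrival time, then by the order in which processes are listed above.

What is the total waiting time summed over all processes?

Timeline: | T1 0-3 | T2 3-4 | T3 4-7 | T4 7-9 | T5 9-12 | T1 12-15 | T3 15-17 | T5 17-20 | T1 20-23 | T5 23-27 |
Completion: T1=23  T2=4  T3=17  T4=9  T5=27
Waiting = turnaround − burst: T1=14, T2=3, T3=12, T4=7, T5=17
Total waiting = 14 + 3 + 12 + 7 + 17 = 53

53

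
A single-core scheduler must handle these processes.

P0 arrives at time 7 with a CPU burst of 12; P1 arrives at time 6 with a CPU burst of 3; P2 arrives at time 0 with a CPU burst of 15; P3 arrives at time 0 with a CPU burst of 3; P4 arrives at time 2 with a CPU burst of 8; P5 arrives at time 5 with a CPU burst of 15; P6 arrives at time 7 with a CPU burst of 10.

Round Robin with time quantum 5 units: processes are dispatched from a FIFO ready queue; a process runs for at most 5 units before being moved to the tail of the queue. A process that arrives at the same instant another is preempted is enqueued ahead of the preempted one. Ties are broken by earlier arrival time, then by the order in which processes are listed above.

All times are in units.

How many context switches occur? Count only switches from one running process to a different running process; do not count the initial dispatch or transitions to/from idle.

Timeline: | P2 0-5 | P3 5-8 | P4 8-13 | P5 13-18 | P2 18-23 | P1 23-26 | P0 26-31 | P6 31-36 | P4 36-39 | P5 39-44 | P2 44-49 | P0 49-54 | P6 54-59 | P5 59-64 | P0 64-66 |
Completion: P0=66  P1=26  P2=49  P3=8  P4=39  P5=64  P6=59
Turnaround (C−A): P0=59  P1=20  P2=49  P3=8  P4=37  P5=59  P6=52

14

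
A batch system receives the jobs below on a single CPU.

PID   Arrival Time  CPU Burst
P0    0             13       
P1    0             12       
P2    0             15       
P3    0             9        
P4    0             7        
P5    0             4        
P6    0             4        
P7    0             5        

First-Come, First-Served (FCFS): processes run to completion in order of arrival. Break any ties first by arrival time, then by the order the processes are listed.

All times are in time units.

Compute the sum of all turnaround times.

376

Timeline: | P0 0-13 | P1 13-25 | P2 25-40 | P3 40-49 | P4 49-56 | P5 56-60 | P6 60-64 | P7 64-69 |
Completion: P0=13  P1=25  P2=40  P3=49  P4=56  P5=60  P6=64  P7=69
Turnaround (C−A): P0=13  P1=25  P2=40  P3=49  P4=56  P5=60  P6=64  P7=69
Turnaround = completion − arrival: P0=13, P1=25, P2=40, P3=49, P4=56, P5=60, P6=64, P7=69
Total turnaround = 13 + 25 + 40 + 49 + 56 + 60 + 64 + 69 = 376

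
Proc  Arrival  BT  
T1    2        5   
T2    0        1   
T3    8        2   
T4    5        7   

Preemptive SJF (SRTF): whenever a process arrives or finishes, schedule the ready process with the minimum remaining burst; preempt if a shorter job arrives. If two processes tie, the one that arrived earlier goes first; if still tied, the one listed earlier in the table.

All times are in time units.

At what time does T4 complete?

16

Schedule: | T2 0-1 | idle 1-2 | T1 2-7 | T4 7-8 | T3 8-10 | T4 10-16 |
Completion: T1=7  T2=1  T3=10  T4=16
Turnaround (C−A): T1=5  T2=1  T3=2  T4=11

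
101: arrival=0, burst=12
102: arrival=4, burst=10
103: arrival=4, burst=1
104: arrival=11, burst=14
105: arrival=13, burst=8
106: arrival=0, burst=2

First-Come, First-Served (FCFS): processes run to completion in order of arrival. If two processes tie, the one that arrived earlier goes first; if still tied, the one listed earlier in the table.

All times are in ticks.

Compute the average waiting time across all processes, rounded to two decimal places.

13.67

Gantt: | 101 0-12 | 106 12-14 | 102 14-24 | 103 24-25 | 104 25-39 | 105 39-47 |
Completion: 101=12  102=24  103=25  104=39  105=47  106=14
Waiting times: 101=0, 102=10, 103=20, 104=14, 105=26, 106=12
Average waiting = (0+10+20+14+26+12) / 6 = 82/6 = 13.67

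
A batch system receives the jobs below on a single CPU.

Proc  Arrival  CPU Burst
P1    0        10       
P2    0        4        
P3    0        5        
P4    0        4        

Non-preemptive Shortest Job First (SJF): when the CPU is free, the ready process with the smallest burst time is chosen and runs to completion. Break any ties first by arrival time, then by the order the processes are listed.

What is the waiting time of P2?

0

Schedule: | P2 0-4 | P4 4-8 | P3 8-13 | P1 13-23 |
Completion: P1=23  P2=4  P3=13  P4=8
Turnaround (C−A): P1=23  P2=4  P3=13  P4=8
Waiting(P2) = turnaround − burst = 4 − 4 = 0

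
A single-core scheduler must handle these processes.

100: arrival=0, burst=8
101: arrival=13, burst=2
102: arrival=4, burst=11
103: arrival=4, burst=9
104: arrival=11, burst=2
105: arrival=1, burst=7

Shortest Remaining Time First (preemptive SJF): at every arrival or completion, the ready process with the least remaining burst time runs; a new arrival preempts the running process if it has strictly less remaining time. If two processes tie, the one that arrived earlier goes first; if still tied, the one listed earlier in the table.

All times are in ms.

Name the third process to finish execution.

Gantt: | 100 0-8 | 105 8-11 | 104 11-13 | 101 13-15 | 105 15-19 | 103 19-28 | 102 28-39 |
Completion: 100=8  101=15  102=39  103=28  104=13  105=19
Turnaround (C−A): 100=8  101=2  102=35  103=24  104=2  105=18
Finish order: 100 → 104 → 101 → 105 → 103 → 102

101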